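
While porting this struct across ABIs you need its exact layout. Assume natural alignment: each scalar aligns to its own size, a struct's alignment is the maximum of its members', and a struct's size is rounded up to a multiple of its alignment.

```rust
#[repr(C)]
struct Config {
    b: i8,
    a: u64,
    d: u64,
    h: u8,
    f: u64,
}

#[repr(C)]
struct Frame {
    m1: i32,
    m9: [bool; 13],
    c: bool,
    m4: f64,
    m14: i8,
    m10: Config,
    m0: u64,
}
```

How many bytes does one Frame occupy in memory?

Config: b at 0 (size 1, align 1) → ends 1; pad 7 to align 8 for a; a at 8 (size 8, align 8) → ends 16; d at 16 (size 8, align 8) → ends 24; h at 24 (size 1, align 1) → ends 25; pad 7 to align 8 for f; f at 32 (size 8, align 8) → ends 40; total 40 bytes, alignment 8
m1 at 0 (size 4, align 4) → ends 4
m9 at 4 (size 13, align 1) → ends 17
c at 17 (size 1, align 1) → ends 18
pad 6 to align 8 for m4
m4 at 24 (size 8, align 8) → ends 32
m14 at 32 (size 1, align 1) → ends 33
pad 7 to align 8 for m10
m10 at 40 (size 40, align 8) → ends 80
m0 at 80 (size 8, align 8) → ends 88
total 88 bytes, alignment 8

88 bytes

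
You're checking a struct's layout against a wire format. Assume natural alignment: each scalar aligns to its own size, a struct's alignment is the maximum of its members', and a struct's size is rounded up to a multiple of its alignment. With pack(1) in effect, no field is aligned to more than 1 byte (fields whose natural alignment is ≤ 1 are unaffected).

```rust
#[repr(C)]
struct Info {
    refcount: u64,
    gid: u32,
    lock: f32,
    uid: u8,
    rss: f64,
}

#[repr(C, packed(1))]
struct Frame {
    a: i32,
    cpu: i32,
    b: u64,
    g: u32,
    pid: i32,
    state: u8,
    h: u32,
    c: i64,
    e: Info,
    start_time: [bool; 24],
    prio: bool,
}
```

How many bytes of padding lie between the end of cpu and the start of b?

Info: refcount at 0 (size 8, align 8) → ends 8; gid at 8 (size 4, align 4) → ends 12; lock at 12 (size 4, align 4) → ends 16; uid at 16 (size 1, align 1) → ends 17; pad 7 to align 8 for rss; rss at 24 (size 8, align 8) → ends 32; total 32 bytes, alignment 8
a at 0 (size 4, align 1) → ends 4
cpu at 4 (size 4, align 1) → ends 8
b at 8 (size 8, align 1) → ends 16

0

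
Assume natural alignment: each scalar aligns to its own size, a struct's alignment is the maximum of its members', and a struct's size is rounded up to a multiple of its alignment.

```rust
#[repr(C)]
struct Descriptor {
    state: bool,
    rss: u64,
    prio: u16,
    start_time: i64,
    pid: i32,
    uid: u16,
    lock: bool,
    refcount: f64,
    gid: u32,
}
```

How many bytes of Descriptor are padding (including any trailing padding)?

@0: state [1B, align 1] → 1
+7 pad (align 8)
@8: rss [8B, align 8] → 16
@16: prio [2B, align 2] → 18
+6 pad (align 8)
@24: start_time [8B, align 8] → 32
@32: pid [4B, align 4] → 36
@36: uid [2B, align 2] → 38
@38: lock [1B, align 1] → 39
+1 pad (align 8)
@40: refcount [8B, align 8] → 48
@48: gid [4B, align 4] → 52
+4 tail pad (align 8)
size 56, align 8
data bytes 38, size 56 → padding 18

18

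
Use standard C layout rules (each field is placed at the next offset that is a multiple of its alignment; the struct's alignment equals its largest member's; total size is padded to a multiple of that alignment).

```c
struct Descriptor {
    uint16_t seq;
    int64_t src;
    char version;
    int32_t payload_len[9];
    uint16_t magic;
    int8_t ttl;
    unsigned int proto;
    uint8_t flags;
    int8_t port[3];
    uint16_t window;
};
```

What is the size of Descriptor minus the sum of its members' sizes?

seq at 0 (size 2, align 2) → ends 2
pad 6 to align 8 for src
src at 8 (size 8, align 8) → ends 16
version at 16 (size 1, align 1) → ends 17
pad 3 to align 4 for payload_len
payload_len at 20 (size 36, align 4) → ends 56
magic at 56 (size 2, align 2) → ends 58
ttl at 58 (size 1, align 1) → ends 59
pad 1 to align 4 for proto
proto at 60 (size 4, align 4) → ends 64
flags at 64 (size 1, align 1) → ends 65
port at 65 (size 3, align 1) → ends 68
window at 68 (size 2, align 2) → ends 70
tail pad 2 to reach multiple of 8
total 72 bytes, alignment 8
data bytes 60, size 72 → padding 12

12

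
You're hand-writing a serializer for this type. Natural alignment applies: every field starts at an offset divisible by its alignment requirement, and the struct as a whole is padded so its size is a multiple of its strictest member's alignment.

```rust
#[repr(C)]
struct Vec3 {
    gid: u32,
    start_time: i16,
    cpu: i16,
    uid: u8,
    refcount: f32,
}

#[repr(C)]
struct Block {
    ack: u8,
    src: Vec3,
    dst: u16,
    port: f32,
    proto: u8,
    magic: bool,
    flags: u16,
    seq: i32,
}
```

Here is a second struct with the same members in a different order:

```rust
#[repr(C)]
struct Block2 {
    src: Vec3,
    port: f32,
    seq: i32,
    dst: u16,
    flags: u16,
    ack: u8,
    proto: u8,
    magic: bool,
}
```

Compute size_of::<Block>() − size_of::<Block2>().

Vec3: @0: gid [4B, align 4] → 4; @4: start_time [2B, align 2] → 6; @6: cpu [2B, align 2] → 8; @8: uid [1B, align 1] → 9; +3 pad (align 4); @12: refcount [4B, align 4] → 16; size 16, align 4
@0: ack [1B, align 1] → 1
+3 pad (align 4)
@4: src [16B, align 4] → 20
@20: dst [2B, align 2] → 22
+2 pad (align 4)
@24: port [4B, align 4] → 28
@28: proto [1B, align 1] → 29
@29: magic [1B, align 1] → 30
@30: flags [2B, align 2] → 32
@32: seq [4B, align 4] → 36
size 36, align 4
— Block2 —
@0: src [16B, align 4] → 16
@16: port [4B, align 4] → 20
@20: seq [4B, align 4] → 24
@24: dst [2B, align 2] → 26
@26: flags [2B, align 2] → 28
@28: ack [1B, align 1] → 29
@29: proto [1B, align 1] → 30
@30: magic [1B, align 1] → 31
+1 tail pad (align 4)
size 32, align 4
36 − 32 = 4

4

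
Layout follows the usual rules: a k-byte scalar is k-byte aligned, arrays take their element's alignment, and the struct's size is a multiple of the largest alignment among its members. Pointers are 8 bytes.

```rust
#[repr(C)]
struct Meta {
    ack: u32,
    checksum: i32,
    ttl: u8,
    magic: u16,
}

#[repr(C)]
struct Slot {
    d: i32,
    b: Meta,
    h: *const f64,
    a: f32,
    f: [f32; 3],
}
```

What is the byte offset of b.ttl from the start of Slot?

12

Meta: 0..4  ack  (4B, 4-aligned); 4..8  checksum  (4B, 4-aligned); 8..9  ttl  (1B, 1-aligned); 9..10  -- padding (1B); 10..12  magic  (2B, 2-aligned); sizeof = 12, alignof = 4
0..4  d  (4B, 4-aligned)
4..16  b  (12B, 4-aligned)
within Meta: ttl at 8
4 + 8 = 12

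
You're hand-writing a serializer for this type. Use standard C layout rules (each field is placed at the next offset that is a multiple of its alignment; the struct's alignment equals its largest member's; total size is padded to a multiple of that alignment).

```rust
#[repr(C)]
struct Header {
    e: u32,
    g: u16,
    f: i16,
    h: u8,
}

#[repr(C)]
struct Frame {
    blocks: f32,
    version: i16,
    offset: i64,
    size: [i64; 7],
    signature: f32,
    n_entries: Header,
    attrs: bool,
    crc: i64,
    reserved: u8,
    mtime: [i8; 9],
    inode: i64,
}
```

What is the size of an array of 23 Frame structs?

Header: e at 0 (size 4, align 4) → ends 4; g at 4 (size 2, align 2) → ends 6; f at 6 (size 2, align 2) → ends 8; h at 8 (size 1, align 1) → ends 9; tail pad 3 to reach multiple of 4; total 12 bytes, alignment 4
blocks at 0 (size 4, align 4) → ends 4
version at 4 (size 2, align 2) → ends 6
pad 2 to align 8 for offset
offset at 8 (size 8, align 8) → ends 16
size at 16 (size 56, align 8) → ends 72
signature at 72 (size 4, align 4) → ends 76
n_entries at 76 (size 12, align 4) → ends 88
attrs at 88 (size 1, align 1) → ends 89
pad 7 to align 8 for crc
crc at 96 (size 8, align 8) → ends 104
reserved at 104 (size 1, align 1) → ends 105
mtime at 105 (size 9, align 1) → ends 114
pad 6 to align 8 for inode
inode at 120 (size 8, align 8) → ends 128
total 128 bytes, alignment 8
array of 23: 23 × 128 = 2944

2944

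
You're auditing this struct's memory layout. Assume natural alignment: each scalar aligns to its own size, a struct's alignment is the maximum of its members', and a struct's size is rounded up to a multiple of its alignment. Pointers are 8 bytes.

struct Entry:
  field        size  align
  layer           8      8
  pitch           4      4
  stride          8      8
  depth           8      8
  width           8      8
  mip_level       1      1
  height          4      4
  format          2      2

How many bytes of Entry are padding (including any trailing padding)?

0..8  layer  (8B, 8-aligned)
8..12  pitch  (4B, 4-aligned)
12..16  -- padding (4B)
16..24  stride  (8B, 8-aligned)
24..32  depth  (8B, 8-aligned)
32..40  width  (8B, 8-aligned)
40..41  mip_level  (1B, 1-aligned)
41..44  -- padding (3B)
44..48  height  (4B, 4-aligned)
48..50  format  (2B, 2-aligned)
50..56  -- tail padding (6B)
sizeof = 56, alignof = 8
data bytes 43, size 56 → padding 13

13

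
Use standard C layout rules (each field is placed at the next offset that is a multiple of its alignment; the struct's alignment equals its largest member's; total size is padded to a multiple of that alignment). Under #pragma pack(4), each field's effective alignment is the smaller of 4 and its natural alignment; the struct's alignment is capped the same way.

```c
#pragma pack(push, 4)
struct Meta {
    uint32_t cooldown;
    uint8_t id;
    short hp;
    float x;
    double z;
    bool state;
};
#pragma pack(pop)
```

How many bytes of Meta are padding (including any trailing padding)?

0..4  cooldown  (4B, 4-aligned)
4..5  id  (1B, 1-aligned)
5..6  -- padding (1B)
6..8  hp  (2B, 2-aligned)
8..12  x  (4B, 4-aligned)
12..20  z  (8B, 4-aligned)
20..21  state  (1B, 1-aligned)
21..24  -- tail padding (3B)
sizeof = 24, alignof = 4
data bytes 20, size 24 → padding 4

4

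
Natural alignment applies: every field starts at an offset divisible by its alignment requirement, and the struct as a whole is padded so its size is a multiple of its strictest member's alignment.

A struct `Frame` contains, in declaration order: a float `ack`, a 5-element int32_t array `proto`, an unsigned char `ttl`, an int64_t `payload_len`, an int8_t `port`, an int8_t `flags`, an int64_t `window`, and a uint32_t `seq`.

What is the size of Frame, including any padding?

64 bytes

ack at 0 (size 4, align 4) → ends 4
proto at 4 (size 20, align 4) → ends 24
ttl at 24 (size 1, align 1) → ends 25
pad 7 to align 8 for payload_len
payload_len at 32 (size 8, align 8) → ends 40
port at 40 (size 1, align 1) → ends 41
flags at 41 (size 1, align 1) → ends 42
pad 6 to align 8 for window
window at 48 (size 8, align 8) → ends 56
seq at 56 (size 4, align 4) → ends 60
tail pad 4 to reach multiple of 8
total 64 bytes, alignment 8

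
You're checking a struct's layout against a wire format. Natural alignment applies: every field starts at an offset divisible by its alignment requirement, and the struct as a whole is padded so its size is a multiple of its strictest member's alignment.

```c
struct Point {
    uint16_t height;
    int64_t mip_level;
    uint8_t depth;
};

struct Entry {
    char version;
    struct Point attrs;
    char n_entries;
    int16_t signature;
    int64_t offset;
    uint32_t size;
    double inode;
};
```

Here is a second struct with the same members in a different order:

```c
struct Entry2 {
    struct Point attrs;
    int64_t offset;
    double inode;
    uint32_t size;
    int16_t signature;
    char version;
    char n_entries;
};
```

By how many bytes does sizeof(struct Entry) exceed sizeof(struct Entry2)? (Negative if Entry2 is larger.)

Point: @0: height [2B, align 2] → 2; +6 pad (align 8); @8: mip_level [8B, align 8] → 16; @16: depth [1B, align 1] → 17; +7 tail pad (align 8); size 24, align 8
@0: version [1B, align 1] → 1
+7 pad (align 8)
@8: attrs [24B, align 8] → 32
@32: n_entries [1B, align 1] → 33
+1 pad (align 2)
@34: signature [2B, align 2] → 36
+4 pad (align 8)
@40: offset [8B, align 8] → 48
@48: size [4B, align 4] → 52
+4 pad (align 8)
@56: inode [8B, align 8] → 64
size 64, align 8
— Entry2 —
@0: attrs [24B, align 8] → 24
@24: offset [8B, align 8] → 32
@32: inode [8B, align 8] → 40
@40: size [4B, align 4] → 44
@44: signature [2B, align 2] → 46
@46: version [1B, align 1] → 47
@47: n_entries [1B, align 1] → 48
size 48, align 8
64 − 48 = 16

16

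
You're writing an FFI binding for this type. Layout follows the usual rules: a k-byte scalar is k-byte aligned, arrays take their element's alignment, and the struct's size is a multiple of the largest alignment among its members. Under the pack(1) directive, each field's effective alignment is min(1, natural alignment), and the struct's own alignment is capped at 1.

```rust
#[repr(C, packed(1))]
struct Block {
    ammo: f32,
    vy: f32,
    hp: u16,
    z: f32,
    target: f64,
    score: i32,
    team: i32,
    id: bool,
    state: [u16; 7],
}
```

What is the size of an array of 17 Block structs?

765

ammo at 0 (size 4, align 1) → ends 4
vy at 4 (size 4, align 1) → ends 8
hp at 8 (size 2, align 1) → ends 10
z at 10 (size 4, align 1) → ends 14
target at 14 (size 8, align 1) → ends 22
score at 22 (size 4, align 1) → ends 26
team at 26 (size 4, align 1) → ends 30
id at 30 (size 1, align 1) → ends 31
state at 31 (size 14, align 1) → ends 45
total 45 bytes, alignment 1
array of 17: 17 × 45 = 765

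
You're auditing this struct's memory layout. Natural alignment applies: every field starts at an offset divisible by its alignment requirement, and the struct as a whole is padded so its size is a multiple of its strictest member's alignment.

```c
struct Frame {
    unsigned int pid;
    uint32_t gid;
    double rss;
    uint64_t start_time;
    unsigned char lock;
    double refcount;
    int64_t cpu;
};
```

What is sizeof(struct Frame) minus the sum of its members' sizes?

pid at 0 (size 4, align 4) → ends 4
gid at 4 (size 4, align 4) → ends 8
rss at 8 (size 8, align 8) → ends 16
start_time at 16 (size 8, align 8) → ends 24
lock at 24 (size 1, align 1) → ends 25
pad 7 to align 8 for refcount
refcount at 32 (size 8, align 8) → ends 40
cpu at 40 (size 8, align 8) → ends 48
total 48 bytes, alignment 8
data bytes 41, size 48 → padding 7

7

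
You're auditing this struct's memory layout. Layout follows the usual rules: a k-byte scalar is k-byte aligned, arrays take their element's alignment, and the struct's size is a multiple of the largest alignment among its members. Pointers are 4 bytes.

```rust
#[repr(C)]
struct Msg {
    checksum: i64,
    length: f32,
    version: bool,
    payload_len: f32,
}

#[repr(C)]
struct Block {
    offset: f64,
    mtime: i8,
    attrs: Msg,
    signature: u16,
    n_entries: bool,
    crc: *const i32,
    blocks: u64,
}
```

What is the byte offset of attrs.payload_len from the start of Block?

Msg: 0..8  checksum  (8B, 8-aligned); 8..12  length  (4B, 4-aligned); 12..13  version  (1B, 1-aligned); 13..16  -- padding (3B); 16..20  payload_len  (4B, 4-aligned); 20..24  -- tail padding (4B); sizeof = 24, alignof = 8
0..8  offset  (8B, 8-aligned)
8..9  mtime  (1B, 1-aligned)
9..16  -- padding (7B)
16..40  attrs  (24B, 8-aligned)
within Msg: payload_len at 16
16 + 16 = 32

32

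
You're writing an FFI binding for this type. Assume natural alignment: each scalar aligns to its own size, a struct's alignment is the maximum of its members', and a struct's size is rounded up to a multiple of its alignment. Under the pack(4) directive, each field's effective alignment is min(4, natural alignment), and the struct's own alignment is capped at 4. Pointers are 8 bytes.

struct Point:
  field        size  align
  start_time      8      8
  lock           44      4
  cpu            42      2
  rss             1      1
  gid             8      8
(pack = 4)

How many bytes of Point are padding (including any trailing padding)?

@0: start_time [8B, align 4] → 8
@8: lock [44B, align 4] → 52
@52: cpu [42B, align 2] → 94
@94: rss [1B, align 1] → 95
+1 pad (align 4)
@96: gid [8B, align 4] → 104
size 104, align 4
data bytes 103, size 104 → padding 1

1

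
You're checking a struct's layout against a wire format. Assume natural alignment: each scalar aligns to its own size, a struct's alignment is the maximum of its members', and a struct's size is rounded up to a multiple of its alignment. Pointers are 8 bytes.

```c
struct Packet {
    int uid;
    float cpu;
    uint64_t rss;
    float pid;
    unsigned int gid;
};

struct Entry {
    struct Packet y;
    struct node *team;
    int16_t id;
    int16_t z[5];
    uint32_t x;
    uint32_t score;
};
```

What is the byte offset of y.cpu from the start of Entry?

Packet: 0..4  uid  (4B, 4-aligned); 4..8  cpu  (4B, 4-aligned); 8..16  rss  (8B, 8-aligned); 16..20  pid  (4B, 4-aligned); 20..24  gid  (4B, 4-aligned); sizeof = 24, alignof = 8
0..24  y  (24B, 8-aligned)
within Packet: cpu at 4
0 + 4 = 4

4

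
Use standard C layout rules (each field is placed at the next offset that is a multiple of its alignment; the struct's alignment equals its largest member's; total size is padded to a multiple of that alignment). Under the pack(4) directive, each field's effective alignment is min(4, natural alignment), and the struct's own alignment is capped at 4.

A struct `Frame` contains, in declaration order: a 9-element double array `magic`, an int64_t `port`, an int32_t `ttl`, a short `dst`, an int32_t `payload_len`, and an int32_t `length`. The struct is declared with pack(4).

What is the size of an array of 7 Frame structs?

672

magic at 0 (size 72, align 4) → ends 72
port at 72 (size 8, align 4) → ends 80
ttl at 80 (size 4, align 4) → ends 84
dst at 84 (size 2, align 2) → ends 86
pad 2 to align 4 for payload_len
payload_len at 88 (size 4, align 4) → ends 92
length at 92 (size 4, align 4) → ends 96
total 96 bytes, alignment 4
array of 7: 7 × 96 = 672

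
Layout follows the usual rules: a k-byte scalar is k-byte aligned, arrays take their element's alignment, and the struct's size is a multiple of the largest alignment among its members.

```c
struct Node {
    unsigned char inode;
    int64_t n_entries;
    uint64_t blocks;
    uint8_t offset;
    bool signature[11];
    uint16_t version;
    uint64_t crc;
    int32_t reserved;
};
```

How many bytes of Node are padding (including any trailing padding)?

0..1  inode  (1B, 1-aligned)
1..8  -- padding (7B)
8..16  n_entries  (8B, 8-aligned)
16..24  blocks  (8B, 8-aligned)
24..25  offset  (1B, 1-aligned)
25..36  signature  (11B, 1-aligned)
36..38  version  (2B, 2-aligned)
38..40  -- padding (2B)
40..48  crc  (8B, 8-aligned)
48..52  reserved  (4B, 4-aligned)
52..56  -- tail padding (4B)
sizeof = 56, alignof = 8
data bytes 43, size 56 → padding 13

13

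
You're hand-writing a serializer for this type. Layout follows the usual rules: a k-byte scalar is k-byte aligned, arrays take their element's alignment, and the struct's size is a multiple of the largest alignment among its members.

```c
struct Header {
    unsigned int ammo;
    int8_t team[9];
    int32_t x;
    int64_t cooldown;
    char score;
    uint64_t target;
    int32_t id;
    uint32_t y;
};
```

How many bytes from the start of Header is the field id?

ammo at 0 (size 4, align 4) → ends 4
team at 4 (size 9, align 1) → ends 13
pad 3 to align 4 for x
x at 16 (size 4, align 4) → ends 20
pad 4 to align 8 for cooldown
cooldown at 24 (size 8, align 8) → ends 32
score at 32 (size 1, align 1) → ends 33
pad 7 to align 8 for target
target at 40 (size 8, align 8) → ends 48
id at 48 (size 4, align 4) → ends 52

48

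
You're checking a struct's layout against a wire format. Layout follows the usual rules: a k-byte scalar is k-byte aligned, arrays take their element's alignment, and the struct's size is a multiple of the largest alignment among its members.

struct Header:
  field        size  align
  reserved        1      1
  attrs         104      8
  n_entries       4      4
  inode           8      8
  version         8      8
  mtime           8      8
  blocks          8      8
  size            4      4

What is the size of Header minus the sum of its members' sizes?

@0: reserved [1B, align 1] → 1
+7 pad (align 8)
@8: attrs [104B, align 8] → 112
@112: n_entries [4B, align 4] → 116
+4 pad (align 8)
@120: inode [8B, align 8] → 128
@128: version [8B, align 8] → 136
@136: mtime [8B, align 8] → 144
@144: blocks [8B, align 8] → 152
@152: size [4B, align 4] → 156
+4 tail pad (align 8)
size 160, align 8
data bytes 145, size 160 → padding 15

15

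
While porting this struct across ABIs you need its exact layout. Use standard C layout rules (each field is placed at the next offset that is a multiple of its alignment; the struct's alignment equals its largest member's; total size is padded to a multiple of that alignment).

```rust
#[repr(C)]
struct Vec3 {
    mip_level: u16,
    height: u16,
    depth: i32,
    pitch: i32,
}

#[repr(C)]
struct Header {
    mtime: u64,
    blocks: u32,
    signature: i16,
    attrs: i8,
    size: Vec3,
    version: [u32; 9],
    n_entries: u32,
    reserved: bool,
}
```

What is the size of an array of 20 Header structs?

Vec3: 0..2  mip_level  (2B, 2-aligned); 2..4  height  (2B, 2-aligned); 4..8  depth  (4B, 4-aligned); 8..12  pitch  (4B, 4-aligned); sizeof = 12, alignof = 4
0..8  mtime  (8B, 8-aligned)
8..12  blocks  (4B, 4-aligned)
12..14  signature  (2B, 2-aligned)
14..15  attrs  (1B, 1-aligned)
15..16  -- padding (1B)
16..28  size  (12B, 4-aligned)
28..64  version  (36B, 4-aligned)
64..68  n_entries  (4B, 4-aligned)
68..69  reserved  (1B, 1-aligned)
69..72  -- tail padding (3B)
sizeof = 72, alignof = 8
array of 20: 20 × 72 = 1440

1440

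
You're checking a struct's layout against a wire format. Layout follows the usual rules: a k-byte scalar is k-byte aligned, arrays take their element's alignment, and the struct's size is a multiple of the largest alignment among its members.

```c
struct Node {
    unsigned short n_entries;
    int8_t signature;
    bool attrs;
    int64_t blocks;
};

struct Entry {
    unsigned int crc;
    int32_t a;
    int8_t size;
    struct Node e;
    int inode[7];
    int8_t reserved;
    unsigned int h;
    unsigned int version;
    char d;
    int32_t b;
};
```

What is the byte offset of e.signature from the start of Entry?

Node: @0: n_entries [2B, align 2] → 2; @2: signature [1B, align 1] → 3; @3: attrs [1B, align 1] → 4; +4 pad (align 8); @8: blocks [8B, align 8] → 16; size 16, align 8
@0: crc [4B, align 4] → 4
@4: a [4B, align 4] → 8
@8: size [1B, align 1] → 9
+7 pad (align 8)
@16: e [16B, align 8] → 32
within Node: signature at 2
16 + 2 = 18

18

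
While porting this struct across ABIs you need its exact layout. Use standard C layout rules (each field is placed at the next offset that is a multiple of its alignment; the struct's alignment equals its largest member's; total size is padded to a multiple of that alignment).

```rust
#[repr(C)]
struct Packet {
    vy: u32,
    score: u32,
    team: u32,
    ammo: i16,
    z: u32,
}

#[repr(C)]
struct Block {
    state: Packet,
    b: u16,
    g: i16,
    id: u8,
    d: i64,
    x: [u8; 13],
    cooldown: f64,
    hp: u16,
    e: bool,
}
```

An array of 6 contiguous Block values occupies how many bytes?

Packet: 0..4  vy  (4B, 4-aligned); 4..8  score  (4B, 4-aligned); 8..12  team  (4B, 4-aligned); 12..14  ammo  (2B, 2-aligned); 14..16  -- padding (2B); 16..20  z  (4B, 4-aligned); sizeof = 20, alignof = 4
0..20  state  (20B, 4-aligned)
20..22  b  (2B, 2-aligned)
22..24  g  (2B, 2-aligned)
24..25  id  (1B, 1-aligned)
25..32  -- padding (7B)
32..40  d  (8B, 8-aligned)
40..53  x  (13B, 1-aligned)
53..56  -- padding (3B)
56..64  cooldown  (8B, 8-aligned)
64..66  hp  (2B, 2-aligned)
66..67  e  (1B, 1-aligned)
67..72  -- tail padding (5B)
sizeof = 72, alignof = 8
array of 6: 6 × 72 = 432

432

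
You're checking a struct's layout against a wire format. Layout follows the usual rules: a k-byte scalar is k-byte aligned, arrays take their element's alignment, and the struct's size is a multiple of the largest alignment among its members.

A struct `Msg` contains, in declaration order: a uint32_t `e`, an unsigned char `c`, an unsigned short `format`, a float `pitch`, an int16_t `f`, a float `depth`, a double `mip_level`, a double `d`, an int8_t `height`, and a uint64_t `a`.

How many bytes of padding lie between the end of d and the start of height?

e at 0 (size 4, align 4) → ends 4
c at 4 (size 1, align 1) → ends 5
pad 1 to align 2 for format
format at 6 (size 2, align 2) → ends 8
pitch at 8 (size 4, align 4) → ends 12
f at 12 (size 2, align 2) → ends 14
pad 2 to align 4 for depth
depth at 16 (size 4, align 4) → ends 20
pad 4 to align 8 for mip_level
mip_level at 24 (size 8, align 8) → ends 32
d at 32 (size 8, align 8) → ends 40
height at 40 (size 1, align 1) → ends 41

0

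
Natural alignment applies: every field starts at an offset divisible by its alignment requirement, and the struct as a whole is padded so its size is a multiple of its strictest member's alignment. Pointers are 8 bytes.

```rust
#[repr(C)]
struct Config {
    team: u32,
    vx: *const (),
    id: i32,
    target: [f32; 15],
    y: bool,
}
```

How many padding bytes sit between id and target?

@0: team [4B, align 4] → 4
+4 pad (align 8)
@8: vx [8B, align 8] → 16
@16: id [4B, align 4] → 20
@20: target [60B, align 4] → 80

0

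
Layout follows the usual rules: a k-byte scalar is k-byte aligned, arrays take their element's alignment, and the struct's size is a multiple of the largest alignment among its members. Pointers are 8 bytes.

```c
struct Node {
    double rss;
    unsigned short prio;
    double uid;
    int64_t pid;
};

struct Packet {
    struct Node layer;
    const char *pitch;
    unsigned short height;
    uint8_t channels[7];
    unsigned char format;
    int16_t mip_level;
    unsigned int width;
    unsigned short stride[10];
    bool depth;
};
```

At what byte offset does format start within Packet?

49

Node: 0..8  rss  (8B, 8-aligned); 8..10  prio  (2B, 2-aligned); 10..16  -- padding (6B); 16..24  uid  (8B, 8-aligned); 24..32  pid  (8B, 8-aligned); sizeof = 32, alignof = 8
0..32  layer  (32B, 8-aligned)
32..40  pitch  (8B, 8-aligned)
40..42  height  (2B, 2-aligned)
42..49  channels  (7B, 1-aligned)
49..50  format  (1B, 1-aligned)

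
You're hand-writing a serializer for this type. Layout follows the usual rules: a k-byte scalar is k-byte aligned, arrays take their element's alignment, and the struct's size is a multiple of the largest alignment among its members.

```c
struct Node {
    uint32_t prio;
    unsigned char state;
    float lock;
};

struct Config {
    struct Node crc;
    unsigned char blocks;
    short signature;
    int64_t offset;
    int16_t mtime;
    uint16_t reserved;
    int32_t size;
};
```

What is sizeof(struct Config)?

32

Node: @0: prio [4B, align 4] → 4; @4: state [1B, align 1] → 5; +3 pad (align 4); @8: lock [4B, align 4] → 12; size 12, align 4
@0: crc [12B, align 4] → 12
@12: blocks [1B, align 1] → 13
+1 pad (align 2)
@14: signature [2B, align 2] → 16
@16: offset [8B, align 8] → 24
@24: mtime [2B, align 2] → 26
@26: reserved [2B, align 2] → 28
@28: size [4B, align 4] → 32
size 32, align 8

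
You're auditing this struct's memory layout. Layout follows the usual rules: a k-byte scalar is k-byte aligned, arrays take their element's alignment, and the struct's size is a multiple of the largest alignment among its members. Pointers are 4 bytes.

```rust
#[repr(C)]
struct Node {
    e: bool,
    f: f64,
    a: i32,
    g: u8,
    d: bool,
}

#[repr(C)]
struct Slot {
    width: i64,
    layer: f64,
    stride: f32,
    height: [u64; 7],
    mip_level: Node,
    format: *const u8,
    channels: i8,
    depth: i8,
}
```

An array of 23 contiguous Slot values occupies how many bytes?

2576

Node: @0: e [1B, align 1] → 1; +7 pad (align 8); @8: f [8B, align 8] → 16; @16: a [4B, align 4] → 20; @20: g [1B, align 1] → 21; @21: d [1B, align 1] → 22; +2 tail pad (align 8); size 24, align 8
@0: width [8B, align 8] → 8
@8: layer [8B, align 8] → 16
@16: stride [4B, align 4] → 20
+4 pad (align 8)
@24: height [56B, align 8] → 80
@80: mip_level [24B, align 8] → 104
@104: format [4B, align 4] → 108
@108: channels [1B, align 1] → 109
@109: depth [1B, align 1] → 110
+2 tail pad (align 8)
size 112, align 8
array of 23: 23 × 112 = 2576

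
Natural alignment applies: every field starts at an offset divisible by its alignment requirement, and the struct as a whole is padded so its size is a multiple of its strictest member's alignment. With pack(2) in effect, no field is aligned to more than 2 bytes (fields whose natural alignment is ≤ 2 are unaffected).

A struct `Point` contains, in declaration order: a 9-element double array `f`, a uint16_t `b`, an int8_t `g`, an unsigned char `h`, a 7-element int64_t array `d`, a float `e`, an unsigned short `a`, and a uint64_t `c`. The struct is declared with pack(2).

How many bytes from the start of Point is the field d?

76

0..72  f  (72B, 2-aligned)
72..74  b  (2B, 2-aligned)
74..75  g  (1B, 1-aligned)
75..76  h  (1B, 1-aligned)
76..132  d  (56B, 2-aligned)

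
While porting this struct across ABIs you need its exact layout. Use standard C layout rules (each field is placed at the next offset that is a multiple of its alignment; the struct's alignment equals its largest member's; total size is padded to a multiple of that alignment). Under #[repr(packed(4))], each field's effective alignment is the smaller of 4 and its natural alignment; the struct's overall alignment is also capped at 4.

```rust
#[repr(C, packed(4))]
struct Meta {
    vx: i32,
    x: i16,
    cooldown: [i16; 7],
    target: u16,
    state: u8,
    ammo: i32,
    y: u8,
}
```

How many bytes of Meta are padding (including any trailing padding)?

4

vx at 0 (size 4, align 4) → ends 4
x at 4 (size 2, align 2) → ends 6
cooldown at 6 (size 14, align 2) → ends 20
target at 20 (size 2, align 2) → ends 22
state at 22 (size 1, align 1) → ends 23
pad 1 to align 4 for ammo
ammo at 24 (size 4, align 4) → ends 28
y at 28 (size 1, align 1) → ends 29
tail pad 3 to reach multiple of 4
total 32 bytes, alignment 4
data bytes 28, size 32 → padding 4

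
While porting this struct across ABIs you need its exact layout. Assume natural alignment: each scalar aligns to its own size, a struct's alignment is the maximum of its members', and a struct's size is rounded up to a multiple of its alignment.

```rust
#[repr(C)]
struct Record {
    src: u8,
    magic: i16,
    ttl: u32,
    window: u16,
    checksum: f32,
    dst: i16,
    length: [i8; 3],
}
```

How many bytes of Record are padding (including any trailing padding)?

src at 0 (size 1, align 1) → ends 1
pad 1 to align 2 for magic
magic at 2 (size 2, align 2) → ends 4
ttl at 4 (size 4, align 4) → ends 8
window at 8 (size 2, align 2) → ends 10
pad 2 to align 4 for checksum
checksum at 12 (size 4, align 4) → ends 16
dst at 16 (size 2, align 2) → ends 18
length at 18 (size 3, align 1) → ends 21
tail pad 3 to reach multiple of 4
total 24 bytes, alignment 4
data bytes 18, size 24 → padding 6

6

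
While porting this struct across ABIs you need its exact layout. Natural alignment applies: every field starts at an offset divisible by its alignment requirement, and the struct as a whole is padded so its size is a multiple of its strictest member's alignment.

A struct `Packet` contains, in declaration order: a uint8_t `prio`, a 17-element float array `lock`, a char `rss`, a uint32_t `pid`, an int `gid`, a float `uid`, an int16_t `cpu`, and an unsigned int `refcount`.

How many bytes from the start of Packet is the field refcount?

92

0..1  prio  (1B, 1-aligned)
1..4  -- padding (3B)
4..72  lock  (68B, 4-aligned)
72..73  rss  (1B, 1-aligned)
73..76  -- padding (3B)
76..80  pid  (4B, 4-aligned)
80..84  gid  (4B, 4-aligned)
84..88  uid  (4B, 4-aligned)
88..90  cpu  (2B, 2-aligned)
90..92  -- padding (2B)
92..96  refcount  (4B, 4-aligned)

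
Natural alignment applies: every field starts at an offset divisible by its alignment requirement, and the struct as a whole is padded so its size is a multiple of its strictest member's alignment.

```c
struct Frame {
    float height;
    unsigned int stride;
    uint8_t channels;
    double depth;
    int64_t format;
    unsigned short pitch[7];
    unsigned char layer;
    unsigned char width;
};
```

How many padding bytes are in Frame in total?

7

@0: height [4B, align 4] → 4
@4: stride [4B, align 4] → 8
@8: channels [1B, align 1] → 9
+7 pad (align 8)
@16: depth [8B, align 8] → 24
@24: format [8B, align 8] → 32
@32: pitch [14B, align 2] → 46
@46: layer [1B, align 1] → 47
@47: width [1B, align 1] → 48
size 48, align 8
data bytes 41, size 48 → padding 7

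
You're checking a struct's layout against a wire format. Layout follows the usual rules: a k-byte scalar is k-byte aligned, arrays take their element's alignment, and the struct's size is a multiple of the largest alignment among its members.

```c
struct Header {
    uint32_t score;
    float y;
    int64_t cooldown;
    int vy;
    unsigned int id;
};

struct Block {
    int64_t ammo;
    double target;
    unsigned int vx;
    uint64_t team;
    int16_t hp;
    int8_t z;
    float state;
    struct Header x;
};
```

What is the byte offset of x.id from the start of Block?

Header: @0: score [4B, align 4] → 4; @4: y [4B, align 4] → 8; @8: cooldown [8B, align 8] → 16; @16: vy [4B, align 4] → 20; @20: id [4B, align 4] → 24; size 24, align 8
@0: ammo [8B, align 8] → 8
@8: target [8B, align 8] → 16
@16: vx [4B, align 4] → 20
+4 pad (align 8)
@24: team [8B, align 8] → 32
@32: hp [2B, align 2] → 34
@34: z [1B, align 1] → 35
+1 pad (align 4)
@36: state [4B, align 4] → 40
@40: x [24B, align 8] → 64
within Header: id at 20
40 + 20 = 60

60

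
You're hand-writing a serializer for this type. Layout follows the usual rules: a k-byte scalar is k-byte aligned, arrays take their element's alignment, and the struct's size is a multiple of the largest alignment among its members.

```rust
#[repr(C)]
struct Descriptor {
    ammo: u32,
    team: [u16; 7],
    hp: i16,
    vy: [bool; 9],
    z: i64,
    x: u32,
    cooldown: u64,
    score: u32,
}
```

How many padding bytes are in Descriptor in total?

@0: ammo [4B, align 4] → 4
@4: team [14B, align 2] → 18
@18: hp [2B, align 2] → 20
@20: vy [9B, align 1] → 29
+3 pad (align 8)
@32: z [8B, align 8] → 40
@40: x [4B, align 4] → 44
+4 pad (align 8)
@48: cooldown [8B, align 8] → 56
@56: score [4B, align 4] → 60
+4 tail pad (align 8)
size 64, align 8
data bytes 53, size 64 → padding 11

11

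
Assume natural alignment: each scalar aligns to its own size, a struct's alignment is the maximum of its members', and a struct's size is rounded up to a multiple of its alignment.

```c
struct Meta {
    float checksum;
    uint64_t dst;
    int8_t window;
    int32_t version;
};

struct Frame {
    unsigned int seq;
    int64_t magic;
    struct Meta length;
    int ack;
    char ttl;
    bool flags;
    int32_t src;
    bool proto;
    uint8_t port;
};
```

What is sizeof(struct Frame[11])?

616

Meta: @0: checksum [4B, align 4] → 4; +4 pad (align 8); @8: dst [8B, align 8] → 16; @16: window [1B, align 1] → 17; +3 pad (align 4); @20: version [4B, align 4] → 24; size 24, align 8
@0: seq [4B, align 4] → 4
+4 pad (align 8)
@8: magic [8B, align 8] → 16
@16: length [24B, align 8] → 40
@40: ack [4B, align 4] → 44
@44: ttl [1B, align 1] → 45
@45: flags [1B, align 1] → 46
+2 pad (align 4)
@48: src [4B, align 4] → 52
@52: proto [1B, align 1] → 53
@53: port [1B, align 1] → 54
+2 tail pad (align 8)
size 56, align 8
array of 11: 11 × 56 = 616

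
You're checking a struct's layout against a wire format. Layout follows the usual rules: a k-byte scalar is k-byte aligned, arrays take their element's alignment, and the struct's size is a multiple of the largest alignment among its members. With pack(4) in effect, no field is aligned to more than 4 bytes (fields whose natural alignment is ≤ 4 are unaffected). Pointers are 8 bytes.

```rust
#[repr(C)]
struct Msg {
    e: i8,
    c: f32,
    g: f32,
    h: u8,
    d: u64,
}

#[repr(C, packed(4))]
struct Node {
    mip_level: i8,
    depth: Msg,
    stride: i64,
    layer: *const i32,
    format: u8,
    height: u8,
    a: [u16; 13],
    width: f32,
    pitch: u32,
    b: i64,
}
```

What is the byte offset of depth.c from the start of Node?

8

Msg: 0..1  e  (1B, 1-aligned); 1..4  -- padding (3B); 4..8  c  (4B, 4-aligned); 8..12  g  (4B, 4-aligned); 12..13  h  (1B, 1-aligned); 13..16  -- padding (3B); 16..24  d  (8B, 8-aligned); sizeof = 24, alignof = 8
0..1  mip_level  (1B, 1-aligned)
1..4  -- padding (3B)
4..28  depth  (24B, 4-aligned)
within Msg: c at 4
4 + 4 = 8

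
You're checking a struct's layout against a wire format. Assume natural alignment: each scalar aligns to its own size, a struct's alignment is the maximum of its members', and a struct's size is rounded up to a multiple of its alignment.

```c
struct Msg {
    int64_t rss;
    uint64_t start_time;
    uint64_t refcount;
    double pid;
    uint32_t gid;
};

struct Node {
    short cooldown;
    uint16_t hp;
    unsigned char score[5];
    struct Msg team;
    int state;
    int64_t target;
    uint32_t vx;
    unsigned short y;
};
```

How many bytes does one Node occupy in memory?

80

Msg: 0..8  rss  (8B, 8-aligned); 8..16  start_time  (8B, 8-aligned); 16..24  refcount  (8B, 8-aligned); 24..32  pid  (8B, 8-aligned); 32..36  gid  (4B, 4-aligned); 36..40  -- tail padding (4B); sizeof = 40, alignof = 8
0..2  cooldown  (2B, 2-aligned)
2..4  hp  (2B, 2-aligned)
4..9  score  (5B, 1-aligned)
9..16  -- padding (7B)
16..56  team  (40B, 8-aligned)
56..60  state  (4B, 4-aligned)
60..64  -- padding (4B)
64..72  target  (8B, 8-aligned)
72..76  vx  (4B, 4-aligned)
76..78  y  (2B, 2-aligned)
78..80  -- tail padding (2B)
sizeof = 80, alignof = 8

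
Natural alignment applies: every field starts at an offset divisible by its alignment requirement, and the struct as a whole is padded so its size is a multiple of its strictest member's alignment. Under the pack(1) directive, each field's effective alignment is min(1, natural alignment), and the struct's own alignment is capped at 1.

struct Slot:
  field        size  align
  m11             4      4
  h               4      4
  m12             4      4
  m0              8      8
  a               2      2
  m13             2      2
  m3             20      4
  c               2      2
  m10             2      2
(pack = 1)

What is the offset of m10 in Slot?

46

@0: m11 [4B, align 1] → 4
@4: h [4B, align 1] → 8
@8: m12 [4B, align 1] → 12
@12: m0 [8B, align 1] → 20
@20: a [2B, align 1] → 22
@22: m13 [2B, align 1] → 24
@24: m3 [20B, align 1] → 44
@44: c [2B, align 1] → 46
@46: m10 [2B, align 1] → 48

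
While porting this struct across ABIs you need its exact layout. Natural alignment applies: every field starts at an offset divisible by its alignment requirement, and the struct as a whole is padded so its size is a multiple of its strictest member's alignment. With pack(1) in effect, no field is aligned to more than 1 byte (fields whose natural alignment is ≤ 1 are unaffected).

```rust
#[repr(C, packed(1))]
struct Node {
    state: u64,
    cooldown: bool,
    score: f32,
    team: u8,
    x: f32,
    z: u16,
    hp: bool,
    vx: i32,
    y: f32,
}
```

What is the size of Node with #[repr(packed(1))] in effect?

@0: state [8B, align 1] → 8
@8: cooldown [1B, align 1] → 9
@9: score [4B, align 1] → 13
@13: team [1B, align 1] → 14
@14: x [4B, align 1] → 18
@18: z [2B, align 1] → 20
@20: hp [1B, align 1] → 21
@21: vx [4B, align 1] → 25
@25: y [4B, align 1] → 29
size 29, align 1

29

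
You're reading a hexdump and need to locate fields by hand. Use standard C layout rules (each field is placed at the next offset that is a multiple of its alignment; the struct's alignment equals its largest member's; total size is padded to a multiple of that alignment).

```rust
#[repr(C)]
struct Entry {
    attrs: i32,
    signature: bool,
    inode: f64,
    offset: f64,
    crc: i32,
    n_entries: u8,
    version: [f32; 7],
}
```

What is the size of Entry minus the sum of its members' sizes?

@0: attrs [4B, align 4] → 4
@4: signature [1B, align 1] → 5
+3 pad (align 8)
@8: inode [8B, align 8] → 16
@16: offset [8B, align 8] → 24
@24: crc [4B, align 4] → 28
@28: n_entries [1B, align 1] → 29
+3 pad (align 4)
@32: version [28B, align 4] → 60
+4 tail pad (align 8)
size 64, align 8
data bytes 54, size 64 → padding 10

10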